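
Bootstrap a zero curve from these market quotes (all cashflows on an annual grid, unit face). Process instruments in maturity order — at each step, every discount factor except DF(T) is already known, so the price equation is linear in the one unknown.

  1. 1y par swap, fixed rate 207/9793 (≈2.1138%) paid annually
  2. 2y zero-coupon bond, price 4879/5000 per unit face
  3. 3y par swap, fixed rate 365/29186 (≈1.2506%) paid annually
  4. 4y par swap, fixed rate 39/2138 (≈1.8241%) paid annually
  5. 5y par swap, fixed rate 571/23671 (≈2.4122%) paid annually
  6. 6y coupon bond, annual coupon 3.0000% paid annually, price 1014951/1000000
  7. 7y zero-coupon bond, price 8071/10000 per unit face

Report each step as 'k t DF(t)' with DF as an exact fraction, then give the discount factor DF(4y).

step 1 [1y] swap r/1=207/9793: DF=(1 − 207/9793·(0))/(1+207/9793) = 9793/10000 ≈ 0.979300
step 2 [2y] zero: DF = P = 4879/5000 ≈ 0.975800
step 3 [3y] swap r/1=365/29186: DF=(1 − 365/29186·(0.979300+0.975800))/(1+365/29186) = 1927/2000 ≈ 0.963500
step 4 [4y] swap r/1=39/2138: DF=(1 − 39/2138·(0.979300+0.975800+0.963500))/(1+39/2138) = 4649/5000 ≈ 0.929800
step 5 [5y] swap r/1=571/23671: DF=(1 − 571/23671·(0.979300+0.975800+0.963500+0.929800))/(1+571/23671) = 4429/5000 ≈ 0.885800
step 6 [6y] bond c/1=3/100: DF=(1014951/1000000 − 3/100·(0.979300+0.975800+0.963500+0.929800+0.885800))/(1+3/100) = 339/400 ≈ 0.847500
step 7 [7y] zero: DF = P = 8071/10000 ≈ 0.807100

1 1 9793/10000
2 2 4879/5000
3 3 1927/2000
4 4 4649/5000
5 5 4429/5000
6 6 339/400
7 7 8071/10000
DF(4y) = 4649/5000 ≈ 0.929800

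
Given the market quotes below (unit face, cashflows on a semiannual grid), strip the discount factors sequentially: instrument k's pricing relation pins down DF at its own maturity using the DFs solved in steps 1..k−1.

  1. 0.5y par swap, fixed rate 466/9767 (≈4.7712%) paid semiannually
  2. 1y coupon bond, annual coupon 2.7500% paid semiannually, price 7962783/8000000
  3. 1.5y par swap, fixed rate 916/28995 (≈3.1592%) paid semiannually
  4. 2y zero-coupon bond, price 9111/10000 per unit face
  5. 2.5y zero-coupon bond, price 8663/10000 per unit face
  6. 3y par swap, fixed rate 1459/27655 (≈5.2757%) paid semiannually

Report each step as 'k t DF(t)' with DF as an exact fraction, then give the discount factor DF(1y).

1 1/2 9767/10000
2 1 4843/5000
3 3/2 4771/5000
4 2 9111/10000
5 5/2 8663/10000
6 3 8541/10000
DF(1y) = 4843/5000 ≈ 0.968600

step 1 [0.5y] swap r/2=233/9767: DF=(1 − 233/9767·(0))/(1+233/9767) = 9767/10000 ≈ 0.976700
step 2 [1y] bond c/2=11/800: DF=(7962783/8000000 − 11/800·(0.976700))/(1+11/800) = 4843/5000 ≈ 0.968600
step 3 [1.5y] swap r/2=458/28995: DF=(1 − 458/28995·(0.976700+0.968600))/(1+458/28995) = 4771/5000 ≈ 0.954200
step 4 [2y] zero: DF = P = 9111/10000 ≈ 0.911100
step 5 [2.5y] zero: DF = P = 8663/10000 ≈ 0.866300
step 6 [3y] swap r/2=1459/55310: DF=(1 − 1459/55310·(0.976700+0.968600+0.954200+0.911100+0.866300))/(1+1459/55310) = 8541/10000 ≈ 0.854100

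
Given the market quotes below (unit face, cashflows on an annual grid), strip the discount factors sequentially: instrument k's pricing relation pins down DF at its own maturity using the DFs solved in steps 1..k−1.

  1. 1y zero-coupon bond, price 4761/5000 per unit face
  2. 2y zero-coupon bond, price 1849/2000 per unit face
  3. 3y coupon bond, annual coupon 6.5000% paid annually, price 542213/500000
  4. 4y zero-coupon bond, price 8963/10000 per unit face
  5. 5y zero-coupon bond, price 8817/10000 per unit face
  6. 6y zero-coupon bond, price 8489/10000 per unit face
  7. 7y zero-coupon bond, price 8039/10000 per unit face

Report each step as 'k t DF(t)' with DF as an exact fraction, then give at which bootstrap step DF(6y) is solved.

step 1 [1y] zero: DF = P = 4761/5000 ≈ 0.952200
step 2 [2y] zero: DF = P = 1849/2000 ≈ 0.924500
step 3 [3y] bond c/1=13/200: DF=(542213/500000 − 13/200·(0.952200+0.924500))/(1+13/200) = 9037/10000 ≈ 0.903700
step 4 [4y] zero: DF = P = 8963/10000 ≈ 0.896300
step 5 [5y] zero: DF = P = 8817/10000 ≈ 0.881700
step 6 [6y] zero: DF = P = 8489/10000 ≈ 0.848900
step 7 [7y] zero: DF = P = 8039/10000 ≈ 0.803900

1 1 4761/5000
2 2 1849/2000
3 3 9037/10000
4 4 8963/10000
5 5 8817/10000
6 6 8489/10000
7 7 8039/10000
DF(6y) is solved at step 6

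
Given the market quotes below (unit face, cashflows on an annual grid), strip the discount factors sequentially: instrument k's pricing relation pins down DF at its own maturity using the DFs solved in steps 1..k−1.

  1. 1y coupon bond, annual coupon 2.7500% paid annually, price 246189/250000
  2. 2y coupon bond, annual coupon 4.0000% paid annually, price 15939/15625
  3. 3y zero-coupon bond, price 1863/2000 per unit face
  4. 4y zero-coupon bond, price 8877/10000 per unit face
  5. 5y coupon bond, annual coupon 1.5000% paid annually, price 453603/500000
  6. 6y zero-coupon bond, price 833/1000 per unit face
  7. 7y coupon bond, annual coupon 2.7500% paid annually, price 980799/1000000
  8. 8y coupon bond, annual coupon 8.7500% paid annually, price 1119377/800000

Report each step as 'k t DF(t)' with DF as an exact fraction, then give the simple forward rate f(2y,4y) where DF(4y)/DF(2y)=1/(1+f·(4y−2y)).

step 1 [1y] bond c/1=11/400: DF=(246189/250000 − 11/400·(0))/(1+11/400) = 599/625 ≈ 0.958400
step 2 [2y] bond c/1=1/25: DF=(15939/15625 − 1/25·(0.958400))/(1+1/25) = 118/125 ≈ 0.944000
step 3 [3y] zero: DF = P = 1863/2000 ≈ 0.931500
step 4 [4y] zero: DF = P = 8877/10000 ≈ 0.887700
step 5 [5y] bond c/1=3/200: DF=(453603/500000 − 3/200·(0.958400+0.944000+0.931500+0.887700))/(1+3/200) = 2097/2500 ≈ 0.838800
step 6 [6y] zero: DF = P = 833/1000 ≈ 0.833000
step 7 [7y] bond c/1=11/400: DF=(980799/1000000 − 11/400·(0.958400+0.944000+0.931500+0.887700+0.838800+0.833000))/(1+11/400) = 4051/5000 ≈ 0.810200
step 8 [8y] bond c/1=7/80: DF=(1119377/800000 − 7/80·(0.958400+0.944000+0.931500+0.887700+0.838800+0.833000+0.810200))/(1+7/80) = 63/80 ≈ 0.787500

1 1 599/625
2 2 118/125
3 3 1863/2000
4 4 8877/10000
5 5 2097/2500
6 6 833/1000
7 7 4051/5000
8 8 63/80
f(2y,4y) = ((118/125)/(8877/10000) − 1)/(2) = 563/17754 ≈ 3.1711%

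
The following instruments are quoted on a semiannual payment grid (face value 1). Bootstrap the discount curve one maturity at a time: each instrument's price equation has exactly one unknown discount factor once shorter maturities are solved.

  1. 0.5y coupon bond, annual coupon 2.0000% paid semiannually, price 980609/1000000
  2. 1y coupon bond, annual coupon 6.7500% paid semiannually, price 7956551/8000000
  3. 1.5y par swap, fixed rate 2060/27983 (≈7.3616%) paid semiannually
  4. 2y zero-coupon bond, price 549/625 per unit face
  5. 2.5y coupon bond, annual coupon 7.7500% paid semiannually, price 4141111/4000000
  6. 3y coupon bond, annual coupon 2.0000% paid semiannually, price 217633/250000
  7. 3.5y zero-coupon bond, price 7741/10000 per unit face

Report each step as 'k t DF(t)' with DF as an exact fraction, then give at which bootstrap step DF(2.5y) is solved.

1 1/2 9709/10000
2 1 1163/1250
3 3/2 897/1000
4 2 549/625
5 5/2 1719/2000
6 3 817/1000
7 7/2 7741/10000
DF(2.5y) is solved at step 5

step 1 [0.5y] bond c/2=1/100: DF=(980609/1000000 − 1/100·(0))/(1+1/100) = 9709/10000 ≈ 0.970900
step 2 [1y] bond c/2=27/800: DF=(7956551/8000000 − 27/800·(0.970900))/(1+27/800) = 1163/1250 ≈ 0.930400
step 3 [1.5y] swap r/2=1030/27983: DF=(1 − 1030/27983·(0.970900+0.930400))/(1+1030/27983) = 897/1000 ≈ 0.897000
step 4 [2y] zero: DF = P = 549/625 ≈ 0.878400
step 5 [2.5y] bond c/2=31/800: DF=(4141111/4000000 − 31/800·(0.970900+0.930400+0.897000+0.878400))/(1+31/800) = 1719/2000 ≈ 0.859500
step 6 [3y] bond c/2=1/100: DF=(217633/250000 − 1/100·(0.970900+0.930400+0.897000+0.878400+0.859500))/(1+1/100) = 817/1000 ≈ 0.817000
step 7 [3.5y] zero: DF = P = 7741/10000 ≈ 0.774100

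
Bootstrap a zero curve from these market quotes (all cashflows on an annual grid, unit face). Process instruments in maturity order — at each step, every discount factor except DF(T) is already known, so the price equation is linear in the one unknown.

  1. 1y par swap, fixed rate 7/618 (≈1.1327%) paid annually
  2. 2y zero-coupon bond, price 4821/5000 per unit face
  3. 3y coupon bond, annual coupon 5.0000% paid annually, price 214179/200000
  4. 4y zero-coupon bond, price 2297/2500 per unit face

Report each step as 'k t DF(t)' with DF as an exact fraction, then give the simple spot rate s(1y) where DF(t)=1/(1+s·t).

1 1 618/625
2 2 4821/5000
3 3 9269/10000
4 4 2297/2500
s(1y) = (1/(618/625) − 1)/(1) = 7/618 ≈ 1.1327%

step 1 [1y] swap r/1=7/618: DF=(1 − 7/618·(0))/(1+7/618) = 618/625 ≈ 0.988800
step 2 [2y] zero: DF = P = 4821/5000 ≈ 0.964200
step 3 [3y] bond c/1=1/20: DF=(214179/200000 − 1/20·(0.988800+0.964200))/(1+1/20) = 9269/10000 ≈ 0.926900
step 4 [4y] zero: DF = P = 2297/2500 ≈ 0.918800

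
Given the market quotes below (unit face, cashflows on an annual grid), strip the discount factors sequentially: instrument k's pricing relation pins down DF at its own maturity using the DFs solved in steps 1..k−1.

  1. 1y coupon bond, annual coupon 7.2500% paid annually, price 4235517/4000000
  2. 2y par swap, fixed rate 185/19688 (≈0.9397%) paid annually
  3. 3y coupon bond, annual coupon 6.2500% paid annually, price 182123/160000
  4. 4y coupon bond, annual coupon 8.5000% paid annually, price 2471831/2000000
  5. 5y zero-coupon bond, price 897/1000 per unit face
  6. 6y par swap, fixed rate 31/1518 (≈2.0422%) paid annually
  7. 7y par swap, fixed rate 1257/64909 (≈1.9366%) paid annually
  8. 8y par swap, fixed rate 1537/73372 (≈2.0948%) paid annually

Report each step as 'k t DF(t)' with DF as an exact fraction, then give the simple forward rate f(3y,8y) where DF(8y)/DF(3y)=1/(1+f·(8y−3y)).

1 1 9873/10000
2 2 1963/2000
3 3 1911/2000
4 4 91/100
5 5 897/1000
6 6 8853/10000
7 7 8743/10000
8 8 8463/10000
f(3y,8y) = ((1911/2000)/(8463/10000) − 1)/(5) = 4/155 ≈ 2.5806%

step 1 [1y] bond c/1=29/400: DF=(4235517/4000000 − 29/400·(0))/(1+29/400) = 9873/10000 ≈ 0.987300
step 2 [2y] swap r/1=185/19688: DF=(1 − 185/19688·(0.987300))/(1+185/19688) = 1963/2000 ≈ 0.981500
step 3 [3y] bond c/1=1/16: DF=(182123/160000 − 1/16·(0.987300+0.981500))/(1+1/16) = 1911/2000 ≈ 0.955500
step 4 [4y] bond c/1=17/200: DF=(2471831/2000000 − 17/200·(0.987300+0.981500+0.955500))/(1+17/200) = 91/100 ≈ 0.910000
step 5 [5y] zero: DF = P = 897/1000 ≈ 0.897000
step 6 [6y] swap r/1=31/1518: DF=(1 − 31/1518·(0.987300+0.981500+0.955500+0.910000+0.897000))/(1+31/1518) = 8853/10000 ≈ 0.885300
step 7 [7y] swap r/1=1257/64909: DF=(1 − 1257/64909·(0.987300+0.981500+0.955500+0.910000+0.897000+0.885300))/(1+1257/64909) = 8743/10000 ≈ 0.874300
step 8 [8y] swap r/1=1537/73372: DF=(1 − 1537/73372·(0.987300+0.981500+0.955500+0.910000+0.897000+0.885300+0.874300))/(1+1537/73372) = 8463/10000 ≈ 0.846300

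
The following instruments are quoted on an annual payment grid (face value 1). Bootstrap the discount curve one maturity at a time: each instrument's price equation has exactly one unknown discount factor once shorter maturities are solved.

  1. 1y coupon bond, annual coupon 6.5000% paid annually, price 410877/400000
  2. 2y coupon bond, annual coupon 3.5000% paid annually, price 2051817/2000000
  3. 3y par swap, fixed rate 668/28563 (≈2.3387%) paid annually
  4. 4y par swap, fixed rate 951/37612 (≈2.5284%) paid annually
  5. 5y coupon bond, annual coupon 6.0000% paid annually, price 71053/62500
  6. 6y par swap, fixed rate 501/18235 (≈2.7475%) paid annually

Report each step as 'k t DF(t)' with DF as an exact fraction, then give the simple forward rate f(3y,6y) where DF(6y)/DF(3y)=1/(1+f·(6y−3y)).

1 1 1929/2000
2 2 4793/5000
3 3 2333/2500
4 4 9049/10000
5 5 2149/2500
6 6 8497/10000
f(3y,6y) = ((2333/2500)/(8497/10000) − 1)/(3) = 835/25491 ≈ 3.2757%

step 1 [1y] bond c/1=13/200: DF=(410877/400000 − 13/200·(0))/(1+13/200) = 1929/2000 ≈ 0.964500
step 2 [2y] bond c/1=7/200: DF=(2051817/2000000 − 7/200·(0.964500))/(1+7/200) = 4793/5000 ≈ 0.958600
step 3 [3y] swap r/1=668/28563: DF=(1 − 668/28563·(0.964500+0.958600))/(1+668/28563) = 2333/2500 ≈ 0.933200
step 4 [4y] swap r/1=951/37612: DF=(1 − 951/37612·(0.964500+0.958600+0.933200))/(1+951/37612) = 9049/10000 ≈ 0.904900
step 5 [5y] bond c/1=3/50: DF=(71053/62500 − 3/50·(0.964500+0.958600+0.933200+0.904900))/(1+3/50) = 2149/2500 ≈ 0.859600
step 6 [6y] swap r/1=501/18235: DF=(1 − 501/18235·(0.964500+0.958600+0.933200+0.904900+0.859600))/(1+501/18235) = 8497/10000 ≈ 0.849700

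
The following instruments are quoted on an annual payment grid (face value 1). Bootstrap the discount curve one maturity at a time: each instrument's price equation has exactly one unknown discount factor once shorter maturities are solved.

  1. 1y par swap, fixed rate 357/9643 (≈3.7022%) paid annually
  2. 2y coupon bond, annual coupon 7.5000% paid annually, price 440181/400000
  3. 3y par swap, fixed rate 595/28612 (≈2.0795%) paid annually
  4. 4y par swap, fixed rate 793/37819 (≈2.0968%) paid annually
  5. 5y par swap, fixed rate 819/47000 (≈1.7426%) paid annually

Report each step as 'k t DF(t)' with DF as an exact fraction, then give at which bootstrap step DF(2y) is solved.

1 1 9643/10000
2 2 2391/2500
3 3 1881/2000
4 4 9207/10000
5 5 9181/10000
DF(2y) is solved at step 2

step 1 [1y] swap r/1=357/9643: DF=(1 − 357/9643·(0))/(1+357/9643) = 9643/10000 ≈ 0.964300
step 2 [2y] bond c/1=3/40: DF=(440181/400000 − 3/40·(0.964300))/(1+3/40) = 2391/2500 ≈ 0.956400
step 3 [3y] swap r/1=595/28612: DF=(1 − 595/28612·(0.964300+0.956400))/(1+595/28612) = 1881/2000 ≈ 0.940500
step 4 [4y] swap r/1=793/37819: DF=(1 − 793/37819·(0.964300+0.956400+0.940500))/(1+793/37819) = 9207/10000 ≈ 0.920700
step 5 [5y] swap r/1=819/47000: DF=(1 − 819/47000·(0.964300+0.956400+0.940500+0.920700))/(1+819/47000) = 9181/10000 ≈ 0.918100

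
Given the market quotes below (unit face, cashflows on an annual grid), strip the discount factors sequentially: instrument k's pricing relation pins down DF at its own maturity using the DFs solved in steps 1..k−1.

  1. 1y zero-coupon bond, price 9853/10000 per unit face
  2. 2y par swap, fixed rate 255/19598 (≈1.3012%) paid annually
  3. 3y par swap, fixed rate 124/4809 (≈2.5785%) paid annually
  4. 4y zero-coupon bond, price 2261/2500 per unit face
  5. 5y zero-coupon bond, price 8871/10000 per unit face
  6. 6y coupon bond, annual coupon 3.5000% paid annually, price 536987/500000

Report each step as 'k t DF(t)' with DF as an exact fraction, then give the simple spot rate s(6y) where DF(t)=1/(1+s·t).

1 1 9853/10000
2 2 1949/2000
3 3 1157/1250
4 4 2261/2500
5 5 8871/10000
6 6 1759/2000
s(6y) = (1/(1759/2000) − 1)/(6) = 241/10554 ≈ 2.2835%

step 1 [1y] zero: DF = P = 9853/10000 ≈ 0.985300
step 2 [2y] swap r/1=255/19598: DF=(1 − 255/19598·(0.985300))/(1+255/19598) = 1949/2000 ≈ 0.974500
step 3 [3y] swap r/1=124/4809: DF=(1 − 124/4809·(0.985300+0.974500))/(1+124/4809) = 1157/1250 ≈ 0.925600
step 4 [4y] zero: DF = P = 2261/2500 ≈ 0.904400
step 5 [5y] zero: DF = P = 8871/10000 ≈ 0.887100
step 6 [6y] bond c/1=7/200: DF=(536987/500000 − 7/200·(0.985300+0.974500+0.925600+0.904400+0.887100))/(1+7/200) = 1759/2000 ≈ 0.879500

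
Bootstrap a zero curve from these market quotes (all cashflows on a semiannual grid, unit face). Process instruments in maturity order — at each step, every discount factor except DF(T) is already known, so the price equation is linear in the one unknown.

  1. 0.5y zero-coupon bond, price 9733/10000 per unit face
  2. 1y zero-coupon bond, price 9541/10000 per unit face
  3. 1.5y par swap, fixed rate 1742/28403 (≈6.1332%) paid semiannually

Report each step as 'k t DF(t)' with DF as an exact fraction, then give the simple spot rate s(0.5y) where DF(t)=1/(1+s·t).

1 1/2 9733/10000
2 1 9541/10000
3 3/2 9129/10000
s(0.5y) = (1/(9733/10000) − 1)/(1/2) = 534/9733 ≈ 5.4865%

step 1 [0.5y] zero: DF = P = 9733/10000 ≈ 0.973300
step 2 [1y] zero: DF = P = 9541/10000 ≈ 0.954100
step 3 [1.5y] swap r/2=871/28403: DF=(1 − 871/28403·(0.973300+0.954100))/(1+871/28403) = 9129/10000 ≈ 0.912900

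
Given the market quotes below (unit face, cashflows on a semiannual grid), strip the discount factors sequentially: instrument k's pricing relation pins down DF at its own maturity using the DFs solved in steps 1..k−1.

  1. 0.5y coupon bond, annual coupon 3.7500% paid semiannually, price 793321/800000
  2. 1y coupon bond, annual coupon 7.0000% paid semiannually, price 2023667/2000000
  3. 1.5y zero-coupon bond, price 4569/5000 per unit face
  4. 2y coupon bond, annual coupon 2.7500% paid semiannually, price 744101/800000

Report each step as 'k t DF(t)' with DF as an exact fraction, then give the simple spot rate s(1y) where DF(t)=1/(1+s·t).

step 1 [0.5y] bond c/2=3/160: DF=(793321/800000 − 3/160·(0))/(1+3/160) = 4867/5000 ≈ 0.973400
step 2 [1y] bond c/2=7/200: DF=(2023667/2000000 − 7/200·(0.973400))/(1+7/200) = 9447/10000 ≈ 0.944700
step 3 [1.5y] zero: DF = P = 4569/5000 ≈ 0.913800
step 4 [2y] bond c/2=11/800: DF=(744101/800000 − 11/800·(0.973400+0.944700+0.913800))/(1+11/800) = 8791/10000 ≈ 0.879100

1 1/2 4867/5000
2 1 9447/10000
3 3/2 4569/5000
4 2 8791/10000
s(1y) = (1/(9447/10000) − 1)/(1) = 553/9447 ≈ 5.8537%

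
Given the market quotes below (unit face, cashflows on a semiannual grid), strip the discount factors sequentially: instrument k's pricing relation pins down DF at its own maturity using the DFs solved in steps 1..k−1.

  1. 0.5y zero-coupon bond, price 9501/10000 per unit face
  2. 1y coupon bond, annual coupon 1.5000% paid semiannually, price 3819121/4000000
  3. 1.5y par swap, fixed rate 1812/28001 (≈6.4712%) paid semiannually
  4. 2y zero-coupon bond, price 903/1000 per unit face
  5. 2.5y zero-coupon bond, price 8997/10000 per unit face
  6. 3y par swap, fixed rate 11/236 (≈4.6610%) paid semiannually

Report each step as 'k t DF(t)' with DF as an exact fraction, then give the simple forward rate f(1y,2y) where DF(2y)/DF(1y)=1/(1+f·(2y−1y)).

1 1/2 9501/10000
2 1 4703/5000
3 3/2 4547/5000
4 2 903/1000
5 5/2 8997/10000
6 3 2181/2500
f(1y,2y) = ((4703/5000)/(903/1000) − 1)/(1) = 188/4515 ≈ 4.1639%

step 1 [0.5y] zero: DF = P = 9501/10000 ≈ 0.950100
step 2 [1y] bond c/2=3/400: DF=(3819121/4000000 − 3/400·(0.950100))/(1+3/400) = 4703/5000 ≈ 0.940600
step 3 [1.5y] swap r/2=906/28001: DF=(1 − 906/28001·(0.950100+0.940600))/(1+906/28001) = 4547/5000 ≈ 0.909400
step 4 [2y] zero: DF = P = 903/1000 ≈ 0.903000
step 5 [2.5y] zero: DF = P = 8997/10000 ≈ 0.899700
step 6 [3y] swap r/2=11/472: DF=(1 − 11/472·(0.950100+0.940600+0.909400+0.903000+0.899700))/(1+11/472) = 2181/2500 ≈ 0.872400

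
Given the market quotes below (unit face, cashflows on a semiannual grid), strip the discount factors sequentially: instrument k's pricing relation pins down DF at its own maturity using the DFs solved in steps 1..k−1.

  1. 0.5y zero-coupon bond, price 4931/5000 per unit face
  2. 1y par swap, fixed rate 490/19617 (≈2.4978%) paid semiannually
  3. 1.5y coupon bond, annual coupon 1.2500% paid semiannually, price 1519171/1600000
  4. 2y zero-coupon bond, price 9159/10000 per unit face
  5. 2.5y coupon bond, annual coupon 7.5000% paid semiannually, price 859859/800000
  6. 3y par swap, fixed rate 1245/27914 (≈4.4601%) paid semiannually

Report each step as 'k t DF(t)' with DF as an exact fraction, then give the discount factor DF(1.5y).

step 1 [0.5y] zero: DF = P = 4931/5000 ≈ 0.986200
step 2 [1y] swap r/2=245/19617: DF=(1 − 245/19617·(0.986200))/(1+245/19617) = 1951/2000 ≈ 0.975500
step 3 [1.5y] bond c/2=1/160: DF=(1519171/1600000 − 1/160·(0.986200+0.975500))/(1+1/160) = 4657/5000 ≈ 0.931400
step 4 [2y] zero: DF = P = 9159/10000 ≈ 0.915900
step 5 [2.5y] bond c/2=3/80: DF=(859859/800000 − 3/80·(0.986200+0.975500+0.931400+0.915900))/(1+3/80) = 8983/10000 ≈ 0.898300
step 6 [3y] swap r/2=1245/55828: DF=(1 − 1245/55828·(0.986200+0.975500+0.931400+0.915900+0.898300))/(1+1245/55828) = 1751/2000 ≈ 0.875500

1 1/2 4931/5000
2 1 1951/2000
3 3/2 4657/5000
4 2 9159/10000
5 5/2 8983/10000
6 3 1751/2000
DF(1.5y) = 4657/5000 ≈ 0.931400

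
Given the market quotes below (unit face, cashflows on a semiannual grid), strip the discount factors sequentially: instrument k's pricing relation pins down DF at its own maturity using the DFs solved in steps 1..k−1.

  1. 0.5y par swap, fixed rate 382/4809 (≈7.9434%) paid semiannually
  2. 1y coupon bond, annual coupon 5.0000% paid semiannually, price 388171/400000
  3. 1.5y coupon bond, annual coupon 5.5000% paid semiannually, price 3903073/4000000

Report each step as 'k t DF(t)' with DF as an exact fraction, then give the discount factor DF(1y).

step 1 [0.5y] swap r/2=191/4809: DF=(1 − 191/4809·(0))/(1+191/4809) = 4809/5000 ≈ 0.961800
step 2 [1y] bond c/2=1/40: DF=(388171/400000 − 1/40·(0.961800))/(1+1/40) = 9233/10000 ≈ 0.923300
step 3 [1.5y] bond c/2=11/400: DF=(3903073/4000000 − 11/400·(0.961800+0.923300))/(1+11/400) = 562/625 ≈ 0.899200

1 1/2 4809/5000
2 1 9233/10000
3 3/2 562/625
DF(1y) = 9233/10000 ≈ 0.923300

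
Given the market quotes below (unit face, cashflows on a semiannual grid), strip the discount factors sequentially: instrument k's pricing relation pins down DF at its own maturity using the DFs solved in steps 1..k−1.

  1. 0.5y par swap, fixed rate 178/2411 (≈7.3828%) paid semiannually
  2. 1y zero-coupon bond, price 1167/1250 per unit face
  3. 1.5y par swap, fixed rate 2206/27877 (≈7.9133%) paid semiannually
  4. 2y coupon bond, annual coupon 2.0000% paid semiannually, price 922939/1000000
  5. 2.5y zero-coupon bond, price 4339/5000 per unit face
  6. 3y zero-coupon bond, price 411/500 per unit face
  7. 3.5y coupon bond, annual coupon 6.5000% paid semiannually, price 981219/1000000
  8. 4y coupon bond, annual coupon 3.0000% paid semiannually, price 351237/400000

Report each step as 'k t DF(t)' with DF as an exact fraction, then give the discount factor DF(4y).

step 1 [0.5y] swap r/2=89/2411: DF=(1 − 89/2411·(0))/(1+89/2411) = 2411/2500 ≈ 0.964400
step 2 [1y] zero: DF = P = 1167/1250 ≈ 0.933600
step 3 [1.5y] swap r/2=1103/27877: DF=(1 − 1103/27877·(0.964400+0.933600))/(1+1103/27877) = 8897/10000 ≈ 0.889700
step 4 [2y] bond c/2=1/100: DF=(922939/1000000 − 1/100·(0.964400+0.933600+0.889700))/(1+1/100) = 4431/5000 ≈ 0.886200
step 5 [2.5y] zero: DF = P = 4339/5000 ≈ 0.867800
step 6 [3y] zero: DF = P = 411/500 ≈ 0.822000
step 7 [3.5y] bond c/2=13/400: DF=(981219/1000000 − 13/400·(0.964400+0.933600+0.889700+0.886200+0.867800+0.822000))/(1+13/400) = 1563/2000 ≈ 0.781500
step 8 [4y] bond c/2=3/200: DF=(351237/400000 − 3/200·(0.964400+0.933600+0.889700+0.886200+0.867800+0.822000+0.781500))/(1+3/200) = 7743/10000 ≈ 0.774300

1 1/2 2411/2500
2 1 1167/1250
3 3/2 8897/10000
4 2 4431/5000
5 5/2 4339/5000
6 3 411/500
7 7/2 1563/2000
8 4 7743/10000
DF(4y) = 7743/10000 ≈ 0.774300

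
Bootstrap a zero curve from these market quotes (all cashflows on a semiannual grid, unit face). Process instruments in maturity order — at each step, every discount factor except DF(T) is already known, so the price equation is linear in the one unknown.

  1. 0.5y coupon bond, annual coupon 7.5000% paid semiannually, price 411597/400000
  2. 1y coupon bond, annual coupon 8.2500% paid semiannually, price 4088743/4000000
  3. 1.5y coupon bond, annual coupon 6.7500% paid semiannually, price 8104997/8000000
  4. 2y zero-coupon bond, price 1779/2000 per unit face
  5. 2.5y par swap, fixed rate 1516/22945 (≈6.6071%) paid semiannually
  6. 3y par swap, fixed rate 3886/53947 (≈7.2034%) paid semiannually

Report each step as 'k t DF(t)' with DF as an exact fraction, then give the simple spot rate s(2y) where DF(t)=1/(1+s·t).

1 1/2 4959/5000
2 1 589/625
3 3/2 9169/10000
4 2 1779/2000
5 5/2 2121/2500
6 3 8057/10000
s(2y) = (1/(1779/2000) − 1)/(2) = 221/3558 ≈ 6.2114%

step 1 [0.5y] bond c/2=3/80: DF=(411597/400000 − 3/80·(0))/(1+3/80) = 4959/5000 ≈ 0.991800
step 2 [1y] bond c/2=33/800: DF=(4088743/4000000 − 33/800·(0.991800))/(1+33/800) = 589/625 ≈ 0.942400
step 3 [1.5y] bond c/2=27/800: DF=(8104997/8000000 − 27/800·(0.991800+0.942400))/(1+27/800) = 9169/10000 ≈ 0.916900
step 4 [2y] zero: DF = P = 1779/2000 ≈ 0.889500
step 5 [2.5y] swap r/2=758/22945: DF=(1 − 758/22945·(0.991800+0.942400+0.916900+0.889500))/(1+758/22945) = 2121/2500 ≈ 0.848400
step 6 [3y] swap r/2=1943/53947: DF=(1 − 1943/53947·(0.991800+0.942400+0.916900+0.889500+0.848400))/(1+1943/53947) = 8057/10000 ≈ 0.805700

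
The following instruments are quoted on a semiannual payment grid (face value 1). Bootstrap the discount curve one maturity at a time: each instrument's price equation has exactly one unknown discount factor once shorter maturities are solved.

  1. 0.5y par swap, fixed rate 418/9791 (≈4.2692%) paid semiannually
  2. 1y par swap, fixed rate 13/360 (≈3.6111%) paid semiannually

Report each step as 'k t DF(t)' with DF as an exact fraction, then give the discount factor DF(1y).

1 1/2 9791/10000
2 1 9649/10000
DF(1y) = 9649/10000 ≈ 0.964900

step 1 [0.5y] swap r/2=209/9791: DF=(1 − 209/9791·(0))/(1+209/9791) = 9791/10000 ≈ 0.979100
step 2 [1y] swap r/2=13/720: DF=(1 − 13/720·(0.979100))/(1+13/720) = 9649/10000 ≈ 0.964900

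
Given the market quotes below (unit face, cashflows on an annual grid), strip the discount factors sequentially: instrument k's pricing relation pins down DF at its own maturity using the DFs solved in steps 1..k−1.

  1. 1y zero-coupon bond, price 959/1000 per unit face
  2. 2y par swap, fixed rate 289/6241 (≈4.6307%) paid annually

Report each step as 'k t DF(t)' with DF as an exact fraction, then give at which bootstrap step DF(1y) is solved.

1 1 959/1000
2 2 9133/10000
DF(1y) is solved at step 1

step 1 [1y] zero: DF = P = 959/1000 ≈ 0.959000
step 2 [2y] swap r/1=289/6241: DF=(1 − 289/6241·(0.959000))/(1+289/6241) = 9133/10000 ≈ 0.913300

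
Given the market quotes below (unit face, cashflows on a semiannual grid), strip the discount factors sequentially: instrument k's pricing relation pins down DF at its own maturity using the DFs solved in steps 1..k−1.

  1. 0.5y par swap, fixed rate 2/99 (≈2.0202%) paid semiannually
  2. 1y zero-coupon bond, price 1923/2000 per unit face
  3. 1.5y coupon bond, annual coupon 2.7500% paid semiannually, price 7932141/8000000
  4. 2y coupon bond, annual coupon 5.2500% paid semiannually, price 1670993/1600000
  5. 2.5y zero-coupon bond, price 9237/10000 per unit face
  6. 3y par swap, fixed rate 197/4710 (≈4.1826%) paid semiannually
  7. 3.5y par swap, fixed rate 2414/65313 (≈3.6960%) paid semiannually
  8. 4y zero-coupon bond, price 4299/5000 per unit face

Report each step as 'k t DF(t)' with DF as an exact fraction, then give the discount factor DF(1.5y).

step 1 [0.5y] swap r/2=1/99: DF=(1 − 1/99·(0))/(1+1/99) = 99/100 ≈ 0.990000
step 2 [1y] zero: DF = P = 1923/2000 ≈ 0.961500
step 3 [1.5y] bond c/2=11/800: DF=(7932141/8000000 − 11/800·(0.990000+0.961500))/(1+11/800) = 2379/2500 ≈ 0.951600
step 4 [2y] bond c/2=21/800: DF=(1670993/1600000 − 21/800·(0.990000+0.961500+0.951600))/(1+21/800) = 4717/5000 ≈ 0.943400
step 5 [2.5y] zero: DF = P = 9237/10000 ≈ 0.923700
step 6 [3y] swap r/2=197/9420: DF=(1 − 197/9420·(0.990000+0.961500+0.951600+0.943400+0.923700))/(1+197/9420) = 4409/5000 ≈ 0.881800
step 7 [3.5y] swap r/2=1207/65313: DF=(1 − 1207/65313·(0.990000+0.961500+0.951600+0.943400+0.923700+0.881800))/(1+1207/65313) = 8793/10000 ≈ 0.879300
step 8 [4y] zero: DF = P = 4299/5000 ≈ 0.859800

1 1/2 99/100
2 1 1923/2000
3 3/2 2379/2500
4 2 4717/5000
5 5/2 9237/10000
6 3 4409/5000
7 7/2 8793/10000
8 4 4299/5000
DF(1.5y) = 2379/2500 ≈ 0.951600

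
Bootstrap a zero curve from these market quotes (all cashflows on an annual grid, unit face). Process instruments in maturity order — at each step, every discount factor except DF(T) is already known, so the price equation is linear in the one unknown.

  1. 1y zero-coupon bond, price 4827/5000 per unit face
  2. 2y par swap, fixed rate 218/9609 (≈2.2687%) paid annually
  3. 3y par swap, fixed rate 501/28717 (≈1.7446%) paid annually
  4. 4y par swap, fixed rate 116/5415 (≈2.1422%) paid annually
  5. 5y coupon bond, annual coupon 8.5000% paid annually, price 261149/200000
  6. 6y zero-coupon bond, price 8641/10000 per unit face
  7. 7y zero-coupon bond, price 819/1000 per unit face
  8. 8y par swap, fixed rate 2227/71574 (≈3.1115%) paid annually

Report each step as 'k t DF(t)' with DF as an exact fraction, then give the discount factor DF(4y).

1 1 4827/5000
2 2 2391/2500
3 3 9499/10000
4 4 2297/2500
5 5 1813/2000
6 6 8641/10000
7 7 819/1000
8 8 7773/10000
DF(4y) = 2297/2500 ≈ 0.918800

step 1 [1y] zero: DF = P = 4827/5000 ≈ 0.965400
step 2 [2y] swap r/1=218/9609: DF=(1 − 218/9609·(0.965400))/(1+218/9609) = 2391/2500 ≈ 0.956400
step 3 [3y] swap r/1=501/28717: DF=(1 − 501/28717·(0.965400+0.956400))/(1+501/28717) = 9499/10000 ≈ 0.949900
step 4 [4y] swap r/1=116/5415: DF=(1 − 116/5415·(0.965400+0.956400+0.949900))/(1+116/5415) = 2297/2500 ≈ 0.918800
step 5 [5y] bond c/1=17/200: DF=(261149/200000 − 17/200·(0.965400+0.956400+0.949900+0.918800))/(1+17/200) = 1813/2000 ≈ 0.906500
step 6 [6y] zero: DF = P = 8641/10000 ≈ 0.864100
step 7 [7y] zero: DF = P = 819/1000 ≈ 0.819000
step 8 [8y] swap r/1=2227/71574: DF=(1 − 2227/71574·(0.965400+0.956400+0.949900+0.918800+0.906500+0.864100+0.819000))/(1+2227/71574) = 7773/10000 ≈ 0.777300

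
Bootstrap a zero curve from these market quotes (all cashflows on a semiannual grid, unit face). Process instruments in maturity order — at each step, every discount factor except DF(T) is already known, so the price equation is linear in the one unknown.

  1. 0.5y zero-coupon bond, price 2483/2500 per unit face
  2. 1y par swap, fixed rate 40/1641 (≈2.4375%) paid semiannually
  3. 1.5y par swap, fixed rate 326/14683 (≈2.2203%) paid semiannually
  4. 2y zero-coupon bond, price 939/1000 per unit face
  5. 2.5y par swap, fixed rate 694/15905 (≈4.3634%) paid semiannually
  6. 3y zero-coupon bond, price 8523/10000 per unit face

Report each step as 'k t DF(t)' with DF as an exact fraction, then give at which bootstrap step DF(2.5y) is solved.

step 1 [0.5y] zero: DF = P = 2483/2500 ≈ 0.993200
step 2 [1y] swap r/2=20/1641: DF=(1 − 20/1641·(0.993200))/(1+20/1641) = 122/125 ≈ 0.976000
step 3 [1.5y] swap r/2=163/14683: DF=(1 − 163/14683·(0.993200+0.976000))/(1+163/14683) = 4837/5000 ≈ 0.967400
step 4 [2y] zero: DF = P = 939/1000 ≈ 0.939000
step 5 [2.5y] swap r/2=347/15905: DF=(1 − 347/15905·(0.993200+0.976000+0.967400+0.939000))/(1+347/15905) = 8959/10000 ≈ 0.895900
step 6 [3y] zero: DF = P = 8523/10000 ≈ 0.852300

1 1/2 2483/2500
2 1 122/125
3 3/2 4837/5000
4 2 939/1000
5 5/2 8959/10000
6 3 8523/10000
DF(2.5y) is solved at step 5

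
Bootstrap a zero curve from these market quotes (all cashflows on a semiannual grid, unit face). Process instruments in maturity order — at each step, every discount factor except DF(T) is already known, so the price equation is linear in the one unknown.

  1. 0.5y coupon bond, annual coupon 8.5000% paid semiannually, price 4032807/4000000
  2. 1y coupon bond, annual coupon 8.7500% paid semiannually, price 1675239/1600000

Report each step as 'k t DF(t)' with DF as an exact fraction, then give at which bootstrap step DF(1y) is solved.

1 1/2 9671/10000
2 1 4813/5000
DF(1y) is solved at step 2

step 1 [0.5y] bond c/2=17/400: DF=(4032807/4000000 − 17/400·(0))/(1+17/400) = 9671/10000 ≈ 0.967100
step 2 [1y] bond c/2=7/160: DF=(1675239/1600000 − 7/160·(0.967100))/(1+7/160) = 4813/5000 ≈ 0.962600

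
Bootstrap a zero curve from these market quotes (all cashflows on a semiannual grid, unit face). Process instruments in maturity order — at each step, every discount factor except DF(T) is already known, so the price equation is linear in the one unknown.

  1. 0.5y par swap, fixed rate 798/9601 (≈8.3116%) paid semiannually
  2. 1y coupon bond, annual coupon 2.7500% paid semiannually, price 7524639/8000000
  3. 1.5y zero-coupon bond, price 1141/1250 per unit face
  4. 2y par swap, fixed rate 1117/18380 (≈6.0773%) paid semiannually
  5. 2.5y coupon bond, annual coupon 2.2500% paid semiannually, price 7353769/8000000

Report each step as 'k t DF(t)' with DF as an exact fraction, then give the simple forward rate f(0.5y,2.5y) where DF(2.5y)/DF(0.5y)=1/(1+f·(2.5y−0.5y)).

1 1/2 9601/10000
2 1 2287/2500
3 3/2 1141/1250
4 2 8883/10000
5 5/2 8681/10000
f(0.5y,2.5y) = ((9601/10000)/(8681/10000) − 1)/(2) = 460/8681 ≈ 5.2989%

step 1 [0.5y] swap r/2=399/9601: DF=(1 − 399/9601·(0))/(1+399/9601) = 9601/10000 ≈ 0.960100
step 2 [1y] bond c/2=11/800: DF=(7524639/8000000 − 11/800·(0.960100))/(1+11/800) = 2287/2500 ≈ 0.914800
step 3 [1.5y] zero: DF = P = 1141/1250 ≈ 0.912800
step 4 [2y] swap r/2=1117/36760: DF=(1 − 1117/36760·(0.960100+0.914800+0.912800))/(1+1117/36760) = 8883/10000 ≈ 0.888300
step 5 [2.5y] bond c/2=9/800: DF=(7353769/8000000 − 9/800·(0.960100+0.914800+0.912800+0.888300))/(1+9/800) = 8681/10000 ≈ 0.868100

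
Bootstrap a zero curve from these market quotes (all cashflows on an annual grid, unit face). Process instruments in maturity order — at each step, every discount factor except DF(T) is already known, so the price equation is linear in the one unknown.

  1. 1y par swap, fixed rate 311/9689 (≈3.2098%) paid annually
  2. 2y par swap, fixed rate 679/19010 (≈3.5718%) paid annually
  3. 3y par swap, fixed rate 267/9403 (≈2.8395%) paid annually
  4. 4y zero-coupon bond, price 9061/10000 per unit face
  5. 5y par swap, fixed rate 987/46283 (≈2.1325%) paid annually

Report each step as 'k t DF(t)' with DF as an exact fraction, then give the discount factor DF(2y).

step 1 [1y] swap r/1=311/9689: DF=(1 − 311/9689·(0))/(1+311/9689) = 9689/10000 ≈ 0.968900
step 2 [2y] swap r/1=679/19010: DF=(1 − 679/19010·(0.968900))/(1+679/19010) = 9321/10000 ≈ 0.932100
step 3 [3y] swap r/1=267/9403: DF=(1 − 267/9403·(0.968900+0.932100))/(1+267/9403) = 9199/10000 ≈ 0.919900
step 4 [4y] zero: DF = P = 9061/10000 ≈ 0.906100
step 5 [5y] swap r/1=987/46283: DF=(1 − 987/46283·(0.968900+0.932100+0.919900+0.906100))/(1+987/46283) = 9013/10000 ≈ 0.901300

1 1 9689/10000
2 2 9321/10000
3 3 9199/10000
4 4 9061/10000
5 5 9013/10000
DF(2y) = 9321/10000 ≈ 0.932100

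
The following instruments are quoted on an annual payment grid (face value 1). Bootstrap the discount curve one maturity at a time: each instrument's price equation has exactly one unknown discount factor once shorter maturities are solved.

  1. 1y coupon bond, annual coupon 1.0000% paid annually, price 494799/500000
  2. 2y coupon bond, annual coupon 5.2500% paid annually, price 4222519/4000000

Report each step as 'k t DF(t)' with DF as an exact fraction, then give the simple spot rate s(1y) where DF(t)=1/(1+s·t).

1 1 4899/5000
2 2 9541/10000
s(1y) = (1/(4899/5000) − 1)/(1) = 101/4899 ≈ 2.0616%

step 1 [1y] bond c/1=1/100: DF=(494799/500000 − 1/100·(0))/(1+1/100) = 4899/5000 ≈ 0.979800
step 2 [2y] bond c/1=21/400: DF=(4222519/4000000 − 21/400·(0.979800))/(1+21/400) = 9541/10000 ≈ 0.954100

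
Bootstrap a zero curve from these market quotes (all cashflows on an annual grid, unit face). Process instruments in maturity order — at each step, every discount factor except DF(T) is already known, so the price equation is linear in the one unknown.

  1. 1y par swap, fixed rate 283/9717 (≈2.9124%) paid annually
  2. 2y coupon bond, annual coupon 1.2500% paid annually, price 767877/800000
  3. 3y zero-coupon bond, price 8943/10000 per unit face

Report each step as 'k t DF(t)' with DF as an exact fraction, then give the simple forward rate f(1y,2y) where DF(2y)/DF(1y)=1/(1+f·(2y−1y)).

step 1 [1y] swap r/1=283/9717: DF=(1 − 283/9717·(0))/(1+283/9717) = 9717/10000 ≈ 0.971700
step 2 [2y] bond c/1=1/80: DF=(767877/800000 − 1/80·(0.971700))/(1+1/80) = 117/125 ≈ 0.936000
step 3 [3y] zero: DF = P = 8943/10000 ≈ 0.894300

1 1 9717/10000
2 2 117/125
3 3 8943/10000
f(1y,2y) = ((9717/10000)/(117/125) − 1)/(1) = 119/3120 ≈ 3.8141%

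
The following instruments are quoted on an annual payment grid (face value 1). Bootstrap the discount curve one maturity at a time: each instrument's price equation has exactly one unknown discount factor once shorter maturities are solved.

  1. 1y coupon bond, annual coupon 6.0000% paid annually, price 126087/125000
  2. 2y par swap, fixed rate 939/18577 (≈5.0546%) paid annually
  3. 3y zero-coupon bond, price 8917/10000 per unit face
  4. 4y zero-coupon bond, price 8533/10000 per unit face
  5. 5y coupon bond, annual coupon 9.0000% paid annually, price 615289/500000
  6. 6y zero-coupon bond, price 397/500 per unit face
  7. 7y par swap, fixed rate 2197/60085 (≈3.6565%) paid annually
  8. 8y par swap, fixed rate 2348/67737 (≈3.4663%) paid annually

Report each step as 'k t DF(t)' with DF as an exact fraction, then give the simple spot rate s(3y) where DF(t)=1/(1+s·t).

1 1 2379/2500
2 2 9061/10000
3 3 8917/10000
4 4 8533/10000
5 5 1663/2000
6 6 397/500
7 7 7803/10000
8 8 1913/2500
s(3y) = (1/(8917/10000) − 1)/(3) = 361/8917 ≈ 4.0484%

step 1 [1y] bond c/1=3/50: DF=(126087/125000 − 3/50·(0))/(1+3/50) = 2379/2500 ≈ 0.951600
step 2 [2y] swap r/1=939/18577: DF=(1 − 939/18577·(0.951600))/(1+939/18577) = 9061/10000 ≈ 0.906100
step 3 [3y] zero: DF = P = 8917/10000 ≈ 0.891700
step 4 [4y] zero: DF = P = 8533/10000 ≈ 0.853300
step 5 [5y] bond c/1=9/100: DF=(615289/500000 − 9/100·(0.951600+0.906100+0.891700+0.853300))/(1+9/100) = 1663/2000 ≈ 0.831500
step 6 [6y] zero: DF = P = 397/500 ≈ 0.794000
step 7 [7y] swap r/1=2197/60085: DF=(1 − 2197/60085·(0.951600+0.906100+0.891700+0.853300+0.831500+0.794000))/(1+2197/60085) = 7803/10000 ≈ 0.780300
step 8 [8y] swap r/1=2348/67737: DF=(1 − 2348/67737·(0.951600+0.906100+0.891700+0.853300+0.831500+0.794000+0.780300))/(1+2348/67737) = 1913/2500 ≈ 0.765200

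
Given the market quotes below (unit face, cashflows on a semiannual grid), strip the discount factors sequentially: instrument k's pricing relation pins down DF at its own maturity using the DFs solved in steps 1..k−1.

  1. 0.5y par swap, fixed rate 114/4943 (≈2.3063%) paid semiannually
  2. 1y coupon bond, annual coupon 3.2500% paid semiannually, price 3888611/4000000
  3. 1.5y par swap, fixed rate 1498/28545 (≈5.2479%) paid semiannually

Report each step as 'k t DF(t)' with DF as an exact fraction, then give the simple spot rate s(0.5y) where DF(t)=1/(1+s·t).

step 1 [0.5y] swap r/2=57/4943: DF=(1 − 57/4943·(0))/(1+57/4943) = 4943/5000 ≈ 0.988600
step 2 [1y] bond c/2=13/800: DF=(3888611/4000000 − 13/800·(0.988600))/(1+13/800) = 588/625 ≈ 0.940800
step 3 [1.5y] swap r/2=749/28545: DF=(1 − 749/28545·(0.988600+0.940800))/(1+749/28545) = 9251/10000 ≈ 0.925100

1 1/2 4943/5000
2 1 588/625
3 3/2 9251/10000
s(0.5y) = (1/(4943/5000) − 1)/(1/2) = 114/4943 ≈ 2.3063%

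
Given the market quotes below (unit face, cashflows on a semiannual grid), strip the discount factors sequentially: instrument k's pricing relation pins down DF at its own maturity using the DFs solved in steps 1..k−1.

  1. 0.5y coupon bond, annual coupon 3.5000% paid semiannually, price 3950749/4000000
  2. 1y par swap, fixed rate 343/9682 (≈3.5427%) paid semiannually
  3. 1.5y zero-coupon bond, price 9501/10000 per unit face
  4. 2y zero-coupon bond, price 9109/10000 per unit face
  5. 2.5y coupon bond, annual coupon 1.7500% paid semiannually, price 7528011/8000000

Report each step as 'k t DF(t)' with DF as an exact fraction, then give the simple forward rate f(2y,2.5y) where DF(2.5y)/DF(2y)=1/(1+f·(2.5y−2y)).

step 1 [0.5y] bond c/2=7/400: DF=(3950749/4000000 − 7/400·(0))/(1+7/400) = 9707/10000 ≈ 0.970700
step 2 [1y] swap r/2=343/19364: DF=(1 − 343/19364·(0.970700))/(1+343/19364) = 9657/10000 ≈ 0.965700
step 3 [1.5y] zero: DF = P = 9501/10000 ≈ 0.950100
step 4 [2y] zero: DF = P = 9109/10000 ≈ 0.910900
step 5 [2.5y] bond c/2=7/800: DF=(7528011/8000000 − 7/800·(0.970700+0.965700+0.950100+0.910900))/(1+7/800) = 8999/10000 ≈ 0.899900

1 1/2 9707/10000
2 1 9657/10000
3 3/2 9501/10000
4 2 9109/10000
5 5/2 8999/10000
f(2y,2.5y) = ((9109/10000)/(8999/10000) − 1)/(1/2) = 220/8999 ≈ 2.4447%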